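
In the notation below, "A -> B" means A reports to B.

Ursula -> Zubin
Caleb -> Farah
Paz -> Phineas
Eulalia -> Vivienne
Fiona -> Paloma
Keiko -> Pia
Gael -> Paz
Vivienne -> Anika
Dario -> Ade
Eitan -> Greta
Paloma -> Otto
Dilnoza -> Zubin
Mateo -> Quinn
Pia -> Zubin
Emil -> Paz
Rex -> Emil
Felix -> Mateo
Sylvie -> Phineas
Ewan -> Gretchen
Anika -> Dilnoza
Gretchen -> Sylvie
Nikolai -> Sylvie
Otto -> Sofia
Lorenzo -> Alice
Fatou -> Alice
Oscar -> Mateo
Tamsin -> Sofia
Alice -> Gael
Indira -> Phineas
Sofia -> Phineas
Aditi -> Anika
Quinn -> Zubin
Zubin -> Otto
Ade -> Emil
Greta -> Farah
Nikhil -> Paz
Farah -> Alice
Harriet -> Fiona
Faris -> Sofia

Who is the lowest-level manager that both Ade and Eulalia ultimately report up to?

Ade's chain of managers is Emil, Paz, Phineas. Eulalia's chain of managers is Vivienne, Anika, Dilnoza, Zubin, Otto, Sofia, Phineas. The first manager that appears in both chains is Phineas.

Phineas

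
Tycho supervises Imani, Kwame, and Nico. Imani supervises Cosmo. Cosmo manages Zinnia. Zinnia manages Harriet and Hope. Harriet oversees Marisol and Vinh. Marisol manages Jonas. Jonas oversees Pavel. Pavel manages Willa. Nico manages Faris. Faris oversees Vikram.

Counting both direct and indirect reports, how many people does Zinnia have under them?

Zinnia directly manages Harriet, Hope. Under Harriet: Vinh, Marisol, Jonas, Pavel, Willa (5). Hope has no reports. So Zinnia's organization is 2 direct reports plus everyone under them: 6 + 1 = 7.

7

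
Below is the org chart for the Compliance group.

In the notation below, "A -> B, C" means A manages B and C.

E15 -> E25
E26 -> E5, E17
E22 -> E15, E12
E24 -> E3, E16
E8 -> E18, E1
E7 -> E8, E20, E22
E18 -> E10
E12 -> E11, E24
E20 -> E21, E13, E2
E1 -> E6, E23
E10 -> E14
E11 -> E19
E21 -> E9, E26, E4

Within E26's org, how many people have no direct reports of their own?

2

The people in E26's organization with no one reporting to them are E17, E5. That is 2.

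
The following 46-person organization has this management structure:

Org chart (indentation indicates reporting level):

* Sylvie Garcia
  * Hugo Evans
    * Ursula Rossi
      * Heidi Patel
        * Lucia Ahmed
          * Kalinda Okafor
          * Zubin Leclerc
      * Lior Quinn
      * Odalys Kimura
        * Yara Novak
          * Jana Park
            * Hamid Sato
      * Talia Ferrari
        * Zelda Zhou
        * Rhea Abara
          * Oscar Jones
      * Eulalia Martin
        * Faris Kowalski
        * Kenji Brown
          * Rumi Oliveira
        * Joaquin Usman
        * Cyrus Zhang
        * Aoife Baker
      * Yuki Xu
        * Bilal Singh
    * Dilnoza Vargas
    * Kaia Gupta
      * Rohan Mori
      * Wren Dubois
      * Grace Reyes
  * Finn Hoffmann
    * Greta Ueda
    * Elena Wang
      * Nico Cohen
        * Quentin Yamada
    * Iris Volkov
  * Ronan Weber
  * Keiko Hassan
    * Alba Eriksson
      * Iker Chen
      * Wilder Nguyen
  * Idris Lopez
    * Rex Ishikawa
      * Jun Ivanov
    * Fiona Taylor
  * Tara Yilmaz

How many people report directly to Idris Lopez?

Idris Lopez directly manages Rex Ishikawa, Fiona Taylor. That is 2 direct reports.

2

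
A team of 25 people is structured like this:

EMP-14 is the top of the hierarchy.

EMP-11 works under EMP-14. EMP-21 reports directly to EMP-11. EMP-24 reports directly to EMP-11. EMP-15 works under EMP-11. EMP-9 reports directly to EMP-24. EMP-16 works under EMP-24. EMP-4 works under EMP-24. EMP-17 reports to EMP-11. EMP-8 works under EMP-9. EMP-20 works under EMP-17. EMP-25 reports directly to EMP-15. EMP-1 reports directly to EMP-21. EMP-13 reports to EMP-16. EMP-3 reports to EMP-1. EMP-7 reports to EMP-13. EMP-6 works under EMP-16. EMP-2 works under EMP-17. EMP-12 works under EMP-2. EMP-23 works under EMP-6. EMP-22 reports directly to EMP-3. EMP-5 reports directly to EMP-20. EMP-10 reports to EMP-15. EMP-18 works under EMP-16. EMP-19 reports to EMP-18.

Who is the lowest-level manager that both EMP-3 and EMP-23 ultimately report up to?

EMP-11

EMP-3's chain of managers is EMP-1, EMP-21, EMP-11, EMP-14. EMP-23's chain of managers is EMP-6, EMP-16, EMP-24, EMP-11, EMP-14. The first manager that appears in both chains is EMP-11.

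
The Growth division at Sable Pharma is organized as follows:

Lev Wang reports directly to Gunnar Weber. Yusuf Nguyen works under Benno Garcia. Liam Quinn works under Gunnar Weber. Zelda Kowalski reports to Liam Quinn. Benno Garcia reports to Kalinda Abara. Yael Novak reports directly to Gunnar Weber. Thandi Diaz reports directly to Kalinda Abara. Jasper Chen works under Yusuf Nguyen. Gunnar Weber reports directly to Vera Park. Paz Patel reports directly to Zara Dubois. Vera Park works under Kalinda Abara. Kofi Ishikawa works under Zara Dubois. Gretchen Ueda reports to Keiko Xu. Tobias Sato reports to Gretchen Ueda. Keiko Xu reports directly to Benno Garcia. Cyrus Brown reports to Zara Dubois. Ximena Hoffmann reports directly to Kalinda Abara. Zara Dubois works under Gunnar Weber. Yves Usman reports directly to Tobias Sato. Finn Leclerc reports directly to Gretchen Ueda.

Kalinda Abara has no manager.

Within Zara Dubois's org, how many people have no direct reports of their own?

The people in Zara Dubois's organization with no one reporting to them are Kofi Ishikawa, Cyrus Brown, Paz Patel. That is 3.

3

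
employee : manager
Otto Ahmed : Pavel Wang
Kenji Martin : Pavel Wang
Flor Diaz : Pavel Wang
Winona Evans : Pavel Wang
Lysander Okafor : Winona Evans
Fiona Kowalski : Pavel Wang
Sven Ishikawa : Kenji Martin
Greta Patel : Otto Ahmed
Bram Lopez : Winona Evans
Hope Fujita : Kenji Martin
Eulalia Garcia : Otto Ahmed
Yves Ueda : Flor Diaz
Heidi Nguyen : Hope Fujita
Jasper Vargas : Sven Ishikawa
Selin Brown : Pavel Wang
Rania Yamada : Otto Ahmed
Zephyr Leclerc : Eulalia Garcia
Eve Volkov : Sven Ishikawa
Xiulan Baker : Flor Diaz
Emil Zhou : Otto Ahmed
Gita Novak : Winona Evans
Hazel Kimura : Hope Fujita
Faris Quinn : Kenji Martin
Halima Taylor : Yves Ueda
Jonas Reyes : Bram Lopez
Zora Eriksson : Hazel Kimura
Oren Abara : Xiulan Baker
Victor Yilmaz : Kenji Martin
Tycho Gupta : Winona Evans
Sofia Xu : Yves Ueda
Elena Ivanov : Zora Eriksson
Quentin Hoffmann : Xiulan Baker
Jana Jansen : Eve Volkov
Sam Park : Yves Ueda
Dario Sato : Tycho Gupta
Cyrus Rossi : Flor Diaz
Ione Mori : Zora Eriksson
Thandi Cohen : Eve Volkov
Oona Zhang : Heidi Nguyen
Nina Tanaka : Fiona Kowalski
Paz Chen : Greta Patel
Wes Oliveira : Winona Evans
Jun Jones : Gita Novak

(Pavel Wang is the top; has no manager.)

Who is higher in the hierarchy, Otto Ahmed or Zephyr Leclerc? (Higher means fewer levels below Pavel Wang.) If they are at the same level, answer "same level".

Otto Ahmed is 1 level below Pavel Wang; Zephyr Leclerc is 3. Otto Ahmed is higher.

Otto Ahmed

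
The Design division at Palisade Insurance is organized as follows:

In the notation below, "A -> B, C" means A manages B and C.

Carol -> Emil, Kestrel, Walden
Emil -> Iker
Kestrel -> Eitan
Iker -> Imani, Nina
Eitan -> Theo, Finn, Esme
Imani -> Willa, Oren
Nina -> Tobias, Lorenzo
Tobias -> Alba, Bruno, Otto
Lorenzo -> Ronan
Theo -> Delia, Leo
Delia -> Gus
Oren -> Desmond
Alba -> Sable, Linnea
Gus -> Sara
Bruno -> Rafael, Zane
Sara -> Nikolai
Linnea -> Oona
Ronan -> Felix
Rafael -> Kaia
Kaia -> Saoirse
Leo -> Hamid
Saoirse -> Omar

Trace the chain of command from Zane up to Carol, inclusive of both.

Zane -> Bruno -> Tobias -> Nina -> Iker -> Emil -> Carol

Zane reports to Bruno. Bruno reports to Tobias. Tobias reports to Nina. Nina reports to Iker. Iker reports to Emil. Emil reports to Carol. Carol is at the top.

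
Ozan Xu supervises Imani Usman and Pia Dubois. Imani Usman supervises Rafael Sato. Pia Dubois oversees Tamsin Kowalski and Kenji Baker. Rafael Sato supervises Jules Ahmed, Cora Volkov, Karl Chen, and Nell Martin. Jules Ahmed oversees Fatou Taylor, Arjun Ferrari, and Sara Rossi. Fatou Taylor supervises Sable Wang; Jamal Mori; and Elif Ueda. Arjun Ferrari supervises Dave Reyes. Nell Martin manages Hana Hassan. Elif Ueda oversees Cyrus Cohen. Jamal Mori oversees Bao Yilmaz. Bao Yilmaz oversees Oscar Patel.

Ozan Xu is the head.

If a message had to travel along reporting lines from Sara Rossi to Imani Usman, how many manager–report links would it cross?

Sara Rossi is in Imani Usman's organization: the chain from Sara Rossi up to Imani Usman is Sara Rossi → Jules Ahmed → Rafael Sato → Imani Usman, which is 3 links.

3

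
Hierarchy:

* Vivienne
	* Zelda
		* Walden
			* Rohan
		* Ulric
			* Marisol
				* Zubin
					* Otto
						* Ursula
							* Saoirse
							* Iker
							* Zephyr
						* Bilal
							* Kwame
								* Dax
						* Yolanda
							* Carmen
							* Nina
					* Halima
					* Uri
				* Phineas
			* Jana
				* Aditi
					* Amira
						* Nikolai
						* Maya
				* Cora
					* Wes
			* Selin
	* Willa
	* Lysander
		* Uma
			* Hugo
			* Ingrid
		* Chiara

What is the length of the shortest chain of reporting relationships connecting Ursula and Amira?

7

Ursula is 4 levels below Ulric, and Amira is 3 levels below Ulric (their lowest common manager). The shortest path runs up from Ursula to Ulric and back down to Amira: 4 + 3 = 7 links.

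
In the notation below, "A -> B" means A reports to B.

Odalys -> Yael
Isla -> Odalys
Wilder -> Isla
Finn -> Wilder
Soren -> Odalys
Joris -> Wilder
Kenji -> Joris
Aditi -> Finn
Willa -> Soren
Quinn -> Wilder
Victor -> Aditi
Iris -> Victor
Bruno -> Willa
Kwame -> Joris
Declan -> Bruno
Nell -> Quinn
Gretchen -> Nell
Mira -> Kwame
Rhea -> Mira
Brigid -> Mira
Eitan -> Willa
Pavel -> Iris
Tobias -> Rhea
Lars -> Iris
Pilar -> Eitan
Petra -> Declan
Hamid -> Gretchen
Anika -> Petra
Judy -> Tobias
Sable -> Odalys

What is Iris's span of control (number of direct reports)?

2

Iris directly manages Pavel, Lars. That is 2 direct reports.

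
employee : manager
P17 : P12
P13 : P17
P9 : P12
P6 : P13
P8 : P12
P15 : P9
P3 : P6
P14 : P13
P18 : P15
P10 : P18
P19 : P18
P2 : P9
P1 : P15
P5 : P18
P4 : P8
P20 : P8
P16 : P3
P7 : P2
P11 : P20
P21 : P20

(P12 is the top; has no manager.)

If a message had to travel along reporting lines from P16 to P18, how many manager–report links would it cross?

8

P16 is 5 levels below P12, and P18 is 3 levels below P12 (their lowest common manager). The shortest path runs up from P16 to P12 and back down to P18: 5 + 3 = 8 links.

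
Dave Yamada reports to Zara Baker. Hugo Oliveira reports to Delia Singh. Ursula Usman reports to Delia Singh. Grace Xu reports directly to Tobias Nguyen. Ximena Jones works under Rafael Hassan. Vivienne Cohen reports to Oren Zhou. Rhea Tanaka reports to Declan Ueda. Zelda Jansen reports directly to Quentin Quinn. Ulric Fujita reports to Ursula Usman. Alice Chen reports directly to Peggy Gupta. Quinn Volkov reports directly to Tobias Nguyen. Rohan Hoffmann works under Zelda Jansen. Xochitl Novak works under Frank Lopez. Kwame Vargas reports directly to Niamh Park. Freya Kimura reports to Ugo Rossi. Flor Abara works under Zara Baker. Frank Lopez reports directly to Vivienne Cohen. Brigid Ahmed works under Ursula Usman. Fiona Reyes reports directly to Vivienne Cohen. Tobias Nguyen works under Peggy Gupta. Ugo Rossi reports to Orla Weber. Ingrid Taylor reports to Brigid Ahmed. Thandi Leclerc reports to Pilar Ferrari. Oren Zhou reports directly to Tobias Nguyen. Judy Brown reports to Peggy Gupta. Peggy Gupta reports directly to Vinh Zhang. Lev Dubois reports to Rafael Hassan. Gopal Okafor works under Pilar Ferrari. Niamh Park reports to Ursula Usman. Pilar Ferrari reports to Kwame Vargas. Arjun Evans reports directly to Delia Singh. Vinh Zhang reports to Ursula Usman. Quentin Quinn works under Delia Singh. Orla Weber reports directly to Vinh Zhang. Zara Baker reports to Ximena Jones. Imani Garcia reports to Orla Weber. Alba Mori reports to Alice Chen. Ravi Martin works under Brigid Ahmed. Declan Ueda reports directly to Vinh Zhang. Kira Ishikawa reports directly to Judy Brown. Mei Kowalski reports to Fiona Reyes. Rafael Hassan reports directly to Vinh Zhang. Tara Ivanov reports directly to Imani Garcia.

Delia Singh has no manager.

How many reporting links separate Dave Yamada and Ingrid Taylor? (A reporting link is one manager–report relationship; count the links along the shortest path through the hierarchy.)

7

Dave Yamada is 5 levels below Ursula Usman, and Ingrid Taylor is 2 levels below Ursula Usman (their lowest common manager). The shortest path runs up from Dave Yamada to Ursula Usman and back down to Ingrid Taylor: 5 + 2 = 7 links.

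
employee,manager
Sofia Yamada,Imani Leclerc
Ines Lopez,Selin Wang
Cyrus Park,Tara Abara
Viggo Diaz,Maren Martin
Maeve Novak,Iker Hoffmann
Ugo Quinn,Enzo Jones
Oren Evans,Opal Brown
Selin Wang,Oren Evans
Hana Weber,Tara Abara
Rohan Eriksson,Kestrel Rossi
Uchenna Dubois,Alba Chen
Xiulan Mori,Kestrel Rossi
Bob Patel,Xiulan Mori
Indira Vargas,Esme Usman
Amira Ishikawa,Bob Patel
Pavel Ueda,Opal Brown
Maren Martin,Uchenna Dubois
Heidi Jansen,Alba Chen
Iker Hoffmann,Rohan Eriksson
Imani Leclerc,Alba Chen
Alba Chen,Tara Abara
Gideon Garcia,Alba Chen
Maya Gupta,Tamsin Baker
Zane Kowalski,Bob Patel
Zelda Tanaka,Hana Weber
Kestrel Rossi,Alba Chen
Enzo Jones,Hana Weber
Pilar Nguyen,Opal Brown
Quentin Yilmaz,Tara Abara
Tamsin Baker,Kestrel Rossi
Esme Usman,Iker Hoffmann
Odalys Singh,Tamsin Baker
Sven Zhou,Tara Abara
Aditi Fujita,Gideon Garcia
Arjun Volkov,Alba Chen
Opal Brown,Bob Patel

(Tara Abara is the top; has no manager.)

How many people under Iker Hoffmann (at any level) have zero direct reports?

2

The people in Iker Hoffmann's organization with no one reporting to them are Maeve Novak, Indira Vargas. That is 2.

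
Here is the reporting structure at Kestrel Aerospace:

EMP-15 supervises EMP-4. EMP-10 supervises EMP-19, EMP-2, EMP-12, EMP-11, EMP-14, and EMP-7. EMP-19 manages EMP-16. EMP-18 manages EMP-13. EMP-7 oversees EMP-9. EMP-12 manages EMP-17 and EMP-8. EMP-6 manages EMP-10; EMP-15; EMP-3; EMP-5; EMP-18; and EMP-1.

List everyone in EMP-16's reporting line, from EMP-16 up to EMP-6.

EMP-16 reports to EMP-19. EMP-19 reports to EMP-10. EMP-10 reports to EMP-6. EMP-6 is at the top.

EMP-16 -> EMP-19 -> EMP-10 -> EMP-6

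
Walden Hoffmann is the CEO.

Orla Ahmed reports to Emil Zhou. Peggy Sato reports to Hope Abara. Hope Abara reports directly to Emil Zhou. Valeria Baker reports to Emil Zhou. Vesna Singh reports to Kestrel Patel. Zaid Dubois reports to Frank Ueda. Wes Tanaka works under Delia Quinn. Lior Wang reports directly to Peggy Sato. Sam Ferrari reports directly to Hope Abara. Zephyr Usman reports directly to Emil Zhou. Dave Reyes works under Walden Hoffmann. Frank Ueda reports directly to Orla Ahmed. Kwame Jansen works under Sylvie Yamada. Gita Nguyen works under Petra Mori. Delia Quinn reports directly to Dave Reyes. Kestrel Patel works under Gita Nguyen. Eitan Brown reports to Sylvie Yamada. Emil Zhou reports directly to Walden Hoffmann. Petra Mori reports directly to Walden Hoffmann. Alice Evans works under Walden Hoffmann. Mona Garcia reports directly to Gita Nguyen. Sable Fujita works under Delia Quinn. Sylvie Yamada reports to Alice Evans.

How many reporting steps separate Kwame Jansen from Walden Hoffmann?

3

Chain from Kwame Jansen up to Walden Hoffmann: Kwame Jansen → Sylvie Yamada → Alice Evans → Walden Hoffmann. That is 3 steps up, so Kwame Jansen is 3 levels below Walden Hoffmann.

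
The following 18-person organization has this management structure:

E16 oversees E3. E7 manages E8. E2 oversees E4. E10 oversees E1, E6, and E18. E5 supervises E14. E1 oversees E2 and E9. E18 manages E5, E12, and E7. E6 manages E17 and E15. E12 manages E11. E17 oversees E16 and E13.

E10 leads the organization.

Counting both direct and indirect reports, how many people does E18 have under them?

6

E18 directly manages E5, E12, E7. Under E5: E14 (1). Under E12: E11 (1). Under E7: E8 (1). So E18's organization is 3 direct reports plus everyone under them: 2 + 2 + 2 = 6.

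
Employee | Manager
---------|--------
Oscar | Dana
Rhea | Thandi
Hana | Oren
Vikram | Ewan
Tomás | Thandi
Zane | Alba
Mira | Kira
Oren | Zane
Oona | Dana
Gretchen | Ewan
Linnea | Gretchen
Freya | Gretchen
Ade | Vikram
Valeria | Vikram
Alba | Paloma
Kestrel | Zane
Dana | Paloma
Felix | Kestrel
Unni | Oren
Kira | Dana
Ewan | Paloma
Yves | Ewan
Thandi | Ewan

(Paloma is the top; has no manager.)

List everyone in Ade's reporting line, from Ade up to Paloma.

Ade reports to Vikram. Vikram reports to Ewan. Ewan reports to Paloma. Paloma is at the top.

Ade -> Vikram -> Ewan -> Paloma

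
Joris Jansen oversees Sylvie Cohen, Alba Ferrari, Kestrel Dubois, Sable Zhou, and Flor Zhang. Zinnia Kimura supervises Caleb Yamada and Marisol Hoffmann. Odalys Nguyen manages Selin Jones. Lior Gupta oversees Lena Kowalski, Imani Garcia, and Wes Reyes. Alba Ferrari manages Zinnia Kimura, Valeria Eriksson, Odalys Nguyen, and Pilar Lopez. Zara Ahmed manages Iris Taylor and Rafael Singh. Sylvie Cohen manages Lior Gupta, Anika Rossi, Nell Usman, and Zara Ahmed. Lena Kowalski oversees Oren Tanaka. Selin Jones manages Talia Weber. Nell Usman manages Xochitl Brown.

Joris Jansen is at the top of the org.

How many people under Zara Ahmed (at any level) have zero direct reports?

2

The people in Zara Ahmed's organization with no one reporting to them are Rafael Singh, Iris Taylor. That is 2.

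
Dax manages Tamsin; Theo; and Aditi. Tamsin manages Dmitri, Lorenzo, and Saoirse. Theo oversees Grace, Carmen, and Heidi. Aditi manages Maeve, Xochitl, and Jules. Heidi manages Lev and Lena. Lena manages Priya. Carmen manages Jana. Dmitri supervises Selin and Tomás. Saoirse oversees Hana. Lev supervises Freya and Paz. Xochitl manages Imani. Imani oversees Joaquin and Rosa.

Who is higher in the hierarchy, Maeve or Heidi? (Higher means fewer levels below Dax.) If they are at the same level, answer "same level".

same level

Both Maeve and Heidi are 2 levels below Dax.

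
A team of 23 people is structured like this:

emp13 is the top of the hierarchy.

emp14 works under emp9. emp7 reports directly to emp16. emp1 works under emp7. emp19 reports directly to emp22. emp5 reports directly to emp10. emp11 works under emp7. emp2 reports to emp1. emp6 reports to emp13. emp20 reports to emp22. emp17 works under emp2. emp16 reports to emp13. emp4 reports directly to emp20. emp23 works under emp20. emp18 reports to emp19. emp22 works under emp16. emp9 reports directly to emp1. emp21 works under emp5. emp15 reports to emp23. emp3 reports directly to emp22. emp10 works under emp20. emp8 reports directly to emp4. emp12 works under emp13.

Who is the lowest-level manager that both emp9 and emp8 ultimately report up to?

emp9's chain of managers is emp1, emp7, emp16, emp13. emp8's chain of managers is emp4, emp20, emp22, emp16, emp13. The first manager that appears in both chains is emp16.

emp16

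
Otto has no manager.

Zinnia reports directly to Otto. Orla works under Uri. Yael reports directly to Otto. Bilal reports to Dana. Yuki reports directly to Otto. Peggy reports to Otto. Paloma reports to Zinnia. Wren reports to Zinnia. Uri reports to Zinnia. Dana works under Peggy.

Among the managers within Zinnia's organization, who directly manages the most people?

Direct-report counts within Zinnia's organization: Zinnia has 3; Uri has 1. The largest is 3, held by Zinnia.

Zinnia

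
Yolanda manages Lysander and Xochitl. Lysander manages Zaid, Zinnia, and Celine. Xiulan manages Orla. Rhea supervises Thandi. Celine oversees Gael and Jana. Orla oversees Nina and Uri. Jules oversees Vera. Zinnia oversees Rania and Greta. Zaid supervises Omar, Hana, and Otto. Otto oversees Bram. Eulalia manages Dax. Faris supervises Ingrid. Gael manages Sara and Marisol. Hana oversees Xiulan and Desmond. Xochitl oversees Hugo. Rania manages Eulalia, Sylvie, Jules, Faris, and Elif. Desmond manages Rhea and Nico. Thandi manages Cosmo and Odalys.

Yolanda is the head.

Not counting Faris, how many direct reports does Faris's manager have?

4

Faris reports to Rania. Rania's other direct reports are Eulalia, Sylvie, Jules, Elif — 4 peers.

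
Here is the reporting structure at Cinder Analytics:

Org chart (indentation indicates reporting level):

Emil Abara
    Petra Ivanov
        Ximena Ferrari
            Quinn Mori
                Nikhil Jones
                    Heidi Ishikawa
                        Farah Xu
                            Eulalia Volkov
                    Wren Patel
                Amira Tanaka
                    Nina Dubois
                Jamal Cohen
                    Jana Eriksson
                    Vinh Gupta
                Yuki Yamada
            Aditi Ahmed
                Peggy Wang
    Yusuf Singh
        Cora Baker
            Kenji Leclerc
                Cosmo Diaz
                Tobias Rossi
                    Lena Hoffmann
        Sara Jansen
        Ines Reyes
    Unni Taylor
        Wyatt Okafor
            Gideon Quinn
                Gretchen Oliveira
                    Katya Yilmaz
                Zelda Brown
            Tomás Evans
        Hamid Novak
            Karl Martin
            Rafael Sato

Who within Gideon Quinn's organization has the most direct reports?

Direct-report counts within Gideon Quinn's organization: Gideon Quinn has 2; Gretchen Oliveira has 1. The largest is 2, held by Gideon Quinn.

Gideon Quinn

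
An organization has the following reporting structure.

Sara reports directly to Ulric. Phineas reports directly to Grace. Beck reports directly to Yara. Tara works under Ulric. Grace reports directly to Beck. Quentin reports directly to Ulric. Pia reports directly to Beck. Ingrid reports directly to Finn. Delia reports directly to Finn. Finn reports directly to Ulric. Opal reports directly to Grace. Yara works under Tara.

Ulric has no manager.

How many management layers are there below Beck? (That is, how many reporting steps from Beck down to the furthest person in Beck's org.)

2

The longest chain under Beck runs Beck → Grace → Opal, which is 2 levels below Beck.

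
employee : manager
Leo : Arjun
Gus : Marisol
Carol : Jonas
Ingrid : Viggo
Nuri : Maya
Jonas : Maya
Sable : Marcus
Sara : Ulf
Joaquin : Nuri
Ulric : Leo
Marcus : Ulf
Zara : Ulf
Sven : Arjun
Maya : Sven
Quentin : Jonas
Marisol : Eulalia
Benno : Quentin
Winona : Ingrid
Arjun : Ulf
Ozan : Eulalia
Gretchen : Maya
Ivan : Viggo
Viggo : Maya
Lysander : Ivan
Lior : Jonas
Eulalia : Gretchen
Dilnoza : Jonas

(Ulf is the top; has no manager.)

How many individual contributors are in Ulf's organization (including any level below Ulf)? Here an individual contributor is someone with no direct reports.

13

The people in Ulf's organization with no one reporting to them are Zara, Sara, Sable, Ulric, Joaquin, Winona, Lysander, Carol, Lior, Benno, Dilnoza, Ozan, Gus. That is 13.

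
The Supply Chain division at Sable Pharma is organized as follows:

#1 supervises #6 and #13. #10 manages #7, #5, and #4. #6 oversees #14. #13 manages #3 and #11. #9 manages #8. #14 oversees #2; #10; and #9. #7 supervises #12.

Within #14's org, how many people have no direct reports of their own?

5

The people in #14's organization with no one reporting to them are #8, #4, #5, #12, #2. That is 5.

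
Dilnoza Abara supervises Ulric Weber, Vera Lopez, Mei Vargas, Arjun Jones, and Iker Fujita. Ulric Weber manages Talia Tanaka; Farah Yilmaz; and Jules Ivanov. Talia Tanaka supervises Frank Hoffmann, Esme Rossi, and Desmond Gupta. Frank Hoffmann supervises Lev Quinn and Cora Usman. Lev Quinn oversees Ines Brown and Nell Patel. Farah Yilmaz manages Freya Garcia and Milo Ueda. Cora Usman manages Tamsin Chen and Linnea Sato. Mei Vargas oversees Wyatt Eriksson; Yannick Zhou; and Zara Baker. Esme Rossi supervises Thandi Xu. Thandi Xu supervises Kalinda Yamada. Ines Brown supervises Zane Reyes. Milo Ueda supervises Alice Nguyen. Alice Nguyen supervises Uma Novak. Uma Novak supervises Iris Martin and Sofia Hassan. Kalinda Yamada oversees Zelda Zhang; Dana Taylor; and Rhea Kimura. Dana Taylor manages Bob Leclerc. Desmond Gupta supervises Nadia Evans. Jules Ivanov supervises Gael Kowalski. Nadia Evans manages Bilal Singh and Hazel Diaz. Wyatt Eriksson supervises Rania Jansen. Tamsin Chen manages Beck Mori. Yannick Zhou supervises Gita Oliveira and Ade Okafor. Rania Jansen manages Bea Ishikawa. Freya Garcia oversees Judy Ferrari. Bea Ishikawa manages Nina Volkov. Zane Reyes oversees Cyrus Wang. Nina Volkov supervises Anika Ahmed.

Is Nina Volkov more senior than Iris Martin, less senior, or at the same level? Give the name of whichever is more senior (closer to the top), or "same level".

Nina Volkov is 5 levels below Dilnoza Abara; Iris Martin is 6. Nina Volkov is higher.

Nina Volkov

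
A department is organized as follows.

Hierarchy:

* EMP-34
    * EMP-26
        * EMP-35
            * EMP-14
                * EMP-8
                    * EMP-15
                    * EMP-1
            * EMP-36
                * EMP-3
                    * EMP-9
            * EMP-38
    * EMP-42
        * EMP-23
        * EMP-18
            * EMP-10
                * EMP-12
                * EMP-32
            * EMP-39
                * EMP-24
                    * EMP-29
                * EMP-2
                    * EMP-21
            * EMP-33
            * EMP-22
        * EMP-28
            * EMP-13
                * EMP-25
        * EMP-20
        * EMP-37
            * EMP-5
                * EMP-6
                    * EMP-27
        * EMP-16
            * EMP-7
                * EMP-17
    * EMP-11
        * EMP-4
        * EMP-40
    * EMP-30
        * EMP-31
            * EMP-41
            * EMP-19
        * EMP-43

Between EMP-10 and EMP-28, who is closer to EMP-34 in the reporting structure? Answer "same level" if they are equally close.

EMP-28

EMP-10 is 3 levels below EMP-34; EMP-28 is 2. EMP-28 is higher.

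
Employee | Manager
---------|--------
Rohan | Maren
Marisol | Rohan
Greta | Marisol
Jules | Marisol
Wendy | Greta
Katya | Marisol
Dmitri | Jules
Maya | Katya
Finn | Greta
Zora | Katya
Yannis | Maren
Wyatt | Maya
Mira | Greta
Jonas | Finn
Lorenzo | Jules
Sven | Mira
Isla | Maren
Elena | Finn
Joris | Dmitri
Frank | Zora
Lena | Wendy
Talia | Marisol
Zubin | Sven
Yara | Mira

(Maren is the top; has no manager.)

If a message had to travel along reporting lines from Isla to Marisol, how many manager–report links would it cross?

Isla is 1 level below Maren, and Marisol is 2 levels below Maren (their lowest common manager). The shortest path runs up from Isla to Maren and back down to Marisol: 1 + 2 = 3 links.

3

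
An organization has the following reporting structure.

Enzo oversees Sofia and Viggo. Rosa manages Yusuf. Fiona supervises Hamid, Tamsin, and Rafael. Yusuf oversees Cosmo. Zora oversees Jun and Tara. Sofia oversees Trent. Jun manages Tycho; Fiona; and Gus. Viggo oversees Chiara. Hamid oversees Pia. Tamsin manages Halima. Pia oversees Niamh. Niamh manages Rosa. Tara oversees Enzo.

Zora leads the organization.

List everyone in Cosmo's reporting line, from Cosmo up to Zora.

Cosmo -> Yusuf -> Rosa -> Niamh -> Pia -> Hamid -> Fiona -> Jun -> Zora

Cosmo reports to Yusuf. Yusuf reports to Rosa. Rosa reports to Niamh. Niamh reports to Pia. Pia reports to Hamid. Hamid reports to Fiona. Fiona reports to Jun. Jun reports to Zora. Zora is at the top.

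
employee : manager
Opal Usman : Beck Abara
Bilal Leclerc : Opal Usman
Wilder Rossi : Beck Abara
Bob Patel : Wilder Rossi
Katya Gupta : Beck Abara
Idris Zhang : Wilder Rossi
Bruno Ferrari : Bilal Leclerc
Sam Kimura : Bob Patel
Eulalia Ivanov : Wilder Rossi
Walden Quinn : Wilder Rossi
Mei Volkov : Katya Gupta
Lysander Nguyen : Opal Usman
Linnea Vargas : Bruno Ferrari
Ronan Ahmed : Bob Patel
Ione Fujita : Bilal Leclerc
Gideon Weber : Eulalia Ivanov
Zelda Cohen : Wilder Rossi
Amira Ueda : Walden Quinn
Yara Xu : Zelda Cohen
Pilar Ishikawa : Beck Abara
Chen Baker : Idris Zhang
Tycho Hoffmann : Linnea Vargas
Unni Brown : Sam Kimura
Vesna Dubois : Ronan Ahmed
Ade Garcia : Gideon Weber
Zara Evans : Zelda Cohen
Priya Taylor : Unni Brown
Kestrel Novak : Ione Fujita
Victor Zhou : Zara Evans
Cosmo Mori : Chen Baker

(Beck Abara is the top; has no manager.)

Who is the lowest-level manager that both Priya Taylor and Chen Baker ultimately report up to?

Priya Taylor's chain of managers is Unni Brown, Sam Kimura, Bob Patel, Wilder Rossi, Beck Abara. Chen Baker's chain of managers is Idris Zhang, Wilder Rossi, Beck Abara. The first manager that appears in both chains is Wilder Rossi.

Wilder Rossi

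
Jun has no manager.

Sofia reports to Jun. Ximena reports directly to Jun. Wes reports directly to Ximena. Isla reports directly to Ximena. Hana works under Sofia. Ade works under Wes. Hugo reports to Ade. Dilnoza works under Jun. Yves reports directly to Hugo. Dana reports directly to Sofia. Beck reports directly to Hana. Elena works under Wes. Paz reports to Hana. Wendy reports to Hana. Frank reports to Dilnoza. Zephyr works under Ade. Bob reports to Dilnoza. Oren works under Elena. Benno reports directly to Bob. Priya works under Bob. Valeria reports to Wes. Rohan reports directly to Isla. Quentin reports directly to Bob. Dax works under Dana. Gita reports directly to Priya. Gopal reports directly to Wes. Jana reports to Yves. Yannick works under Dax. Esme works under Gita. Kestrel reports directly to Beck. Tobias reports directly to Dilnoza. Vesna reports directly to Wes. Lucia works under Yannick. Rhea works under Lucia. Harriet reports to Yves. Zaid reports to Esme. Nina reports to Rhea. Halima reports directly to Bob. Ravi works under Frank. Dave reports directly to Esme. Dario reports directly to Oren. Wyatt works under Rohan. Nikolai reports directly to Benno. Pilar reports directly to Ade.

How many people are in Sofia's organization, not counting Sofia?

Sofia directly manages Hana, Dana. Under Hana: Wendy, Paz, Beck, Kestrel (4). Under Dana: Dax, Yannick, Lucia, Rhea, Nina (5). So Sofia's organization is 2 direct reports plus everyone under them: 5 + 6 = 11.

11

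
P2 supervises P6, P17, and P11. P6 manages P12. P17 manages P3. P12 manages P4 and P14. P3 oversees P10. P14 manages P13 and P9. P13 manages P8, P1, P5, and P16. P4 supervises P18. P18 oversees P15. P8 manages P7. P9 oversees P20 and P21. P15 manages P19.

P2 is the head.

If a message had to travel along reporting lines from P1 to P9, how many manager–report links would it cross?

P1 is 2 levels below P14, and P9 is 1 level below P14 (their lowest common manager). The shortest path runs up from P1 to P14 and back down to P9: 2 + 1 = 3 links.

3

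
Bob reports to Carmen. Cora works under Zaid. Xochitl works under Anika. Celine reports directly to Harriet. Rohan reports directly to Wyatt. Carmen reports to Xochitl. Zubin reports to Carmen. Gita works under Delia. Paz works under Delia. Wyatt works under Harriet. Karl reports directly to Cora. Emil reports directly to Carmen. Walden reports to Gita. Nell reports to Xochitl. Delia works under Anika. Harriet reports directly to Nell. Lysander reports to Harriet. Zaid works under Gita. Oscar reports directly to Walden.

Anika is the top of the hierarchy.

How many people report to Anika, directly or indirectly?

Anika directly manages Xochitl, Delia. Under Xochitl: Nell, Harriet, Lysander, Wyatt, Rohan, Celine, Carmen, Bob, Zubin, Emil (10). Under Delia: Paz, Gita, Walden, Oscar, Zaid, Cora, Karl (7). So Anika's organization is 2 direct reports plus everyone under them: 11 + 8 = 19.

19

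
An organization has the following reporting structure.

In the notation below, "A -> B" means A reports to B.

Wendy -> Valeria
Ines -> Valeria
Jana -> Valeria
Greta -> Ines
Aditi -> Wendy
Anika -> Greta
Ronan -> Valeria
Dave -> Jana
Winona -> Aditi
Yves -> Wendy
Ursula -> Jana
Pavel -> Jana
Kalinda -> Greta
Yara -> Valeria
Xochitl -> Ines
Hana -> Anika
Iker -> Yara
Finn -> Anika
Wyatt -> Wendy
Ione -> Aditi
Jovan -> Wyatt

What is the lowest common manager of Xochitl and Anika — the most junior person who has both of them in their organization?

Xochitl's chain of managers is Ines, Valeria. Anika's chain of managers is Greta, Ines, Valeria. The first manager that appears in both chains is Ines.

Ines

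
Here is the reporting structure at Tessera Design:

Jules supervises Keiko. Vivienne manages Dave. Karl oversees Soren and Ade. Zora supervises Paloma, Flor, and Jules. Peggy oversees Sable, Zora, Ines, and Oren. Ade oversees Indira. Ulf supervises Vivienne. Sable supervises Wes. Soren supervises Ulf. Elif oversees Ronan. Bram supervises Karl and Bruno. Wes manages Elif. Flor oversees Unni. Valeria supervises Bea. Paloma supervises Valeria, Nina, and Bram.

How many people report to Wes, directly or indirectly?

2

Wes directly manages Elif. Under Elif: Ronan (1). That's 2 in total.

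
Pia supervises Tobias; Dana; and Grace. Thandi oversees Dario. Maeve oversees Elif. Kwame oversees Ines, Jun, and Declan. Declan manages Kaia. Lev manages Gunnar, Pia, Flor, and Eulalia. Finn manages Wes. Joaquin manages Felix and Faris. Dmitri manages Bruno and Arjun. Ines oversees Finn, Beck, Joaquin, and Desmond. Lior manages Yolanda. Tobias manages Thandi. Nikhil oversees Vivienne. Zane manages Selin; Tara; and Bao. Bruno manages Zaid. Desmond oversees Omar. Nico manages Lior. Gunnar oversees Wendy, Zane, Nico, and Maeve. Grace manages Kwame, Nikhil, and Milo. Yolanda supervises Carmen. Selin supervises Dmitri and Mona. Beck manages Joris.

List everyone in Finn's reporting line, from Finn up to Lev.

Finn reports to Ines. Ines reports to Kwame. Kwame reports to Grace. Grace reports to Pia. Pia reports to Lev. Lev is at the top.

Finn -> Ines -> Kwame -> Grace -> Pia -> Lev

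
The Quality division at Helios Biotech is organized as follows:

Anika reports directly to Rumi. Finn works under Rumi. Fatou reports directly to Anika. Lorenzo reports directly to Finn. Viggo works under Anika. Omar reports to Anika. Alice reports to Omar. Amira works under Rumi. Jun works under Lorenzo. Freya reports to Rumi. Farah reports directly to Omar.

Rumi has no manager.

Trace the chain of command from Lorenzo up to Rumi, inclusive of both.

Lorenzo -> Finn -> Rumi

Lorenzo reports to Finn. Finn reports to Rumi. Rumi is at the top.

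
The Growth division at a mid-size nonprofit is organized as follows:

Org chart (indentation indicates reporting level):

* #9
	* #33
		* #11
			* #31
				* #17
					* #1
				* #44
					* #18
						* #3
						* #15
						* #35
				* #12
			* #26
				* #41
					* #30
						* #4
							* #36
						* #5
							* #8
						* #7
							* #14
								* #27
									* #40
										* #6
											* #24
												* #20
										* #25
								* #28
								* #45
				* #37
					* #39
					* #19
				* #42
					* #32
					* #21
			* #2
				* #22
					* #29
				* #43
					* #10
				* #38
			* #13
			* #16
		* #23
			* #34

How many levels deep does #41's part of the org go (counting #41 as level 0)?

The longest chain under #41 runs #41 → #30 → #7 → #14 → #27 → #40 → #6 → #24 → #20, which is 8 levels below #41.

8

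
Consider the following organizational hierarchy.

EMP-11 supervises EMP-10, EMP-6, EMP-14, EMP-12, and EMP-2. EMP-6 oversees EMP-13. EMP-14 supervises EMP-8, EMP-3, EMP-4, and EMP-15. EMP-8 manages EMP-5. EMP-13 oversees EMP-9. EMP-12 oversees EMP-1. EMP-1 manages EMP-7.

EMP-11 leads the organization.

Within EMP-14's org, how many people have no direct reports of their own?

4

The people in EMP-14's organization with no one reporting to them are EMP-4, EMP-15, EMP-5, EMP-3. That is 4.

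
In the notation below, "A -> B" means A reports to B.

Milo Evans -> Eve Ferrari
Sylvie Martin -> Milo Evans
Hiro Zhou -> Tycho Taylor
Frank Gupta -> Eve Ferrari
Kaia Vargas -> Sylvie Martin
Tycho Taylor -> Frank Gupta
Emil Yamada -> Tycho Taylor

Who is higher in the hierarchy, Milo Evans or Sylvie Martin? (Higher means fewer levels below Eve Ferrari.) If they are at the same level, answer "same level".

Milo Evans

Milo Evans is 1 level below Eve Ferrari; Sylvie Martin is 2. Milo Evans is higher.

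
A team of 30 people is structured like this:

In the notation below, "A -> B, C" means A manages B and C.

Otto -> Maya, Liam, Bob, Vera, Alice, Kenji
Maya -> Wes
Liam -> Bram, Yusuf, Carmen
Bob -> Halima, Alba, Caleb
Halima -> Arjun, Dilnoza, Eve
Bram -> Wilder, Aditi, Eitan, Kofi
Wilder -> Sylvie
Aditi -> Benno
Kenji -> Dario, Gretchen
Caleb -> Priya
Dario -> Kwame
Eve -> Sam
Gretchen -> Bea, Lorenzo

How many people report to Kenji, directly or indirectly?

Kenji directly manages Dario, Gretchen. Under Dario: Kwame (1). Under Gretchen: Lorenzo, Bea (2). So Kenji's organization is 2 direct reports plus everyone under them: 2 + 3 = 5.

5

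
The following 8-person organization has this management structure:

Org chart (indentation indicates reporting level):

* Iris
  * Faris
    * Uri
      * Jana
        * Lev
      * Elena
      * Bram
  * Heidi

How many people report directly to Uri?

3

Uri directly manages Jana, Elena, Bram. That is 3 direct reports.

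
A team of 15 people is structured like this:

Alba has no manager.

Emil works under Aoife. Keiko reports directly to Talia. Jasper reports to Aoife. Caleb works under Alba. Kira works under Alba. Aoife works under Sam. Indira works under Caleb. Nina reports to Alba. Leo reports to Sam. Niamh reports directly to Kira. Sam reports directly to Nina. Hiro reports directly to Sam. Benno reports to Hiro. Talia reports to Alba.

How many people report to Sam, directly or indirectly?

6

Sam directly manages Aoife, Leo, Hiro. Under Aoife: Jasper, Emil (2). Leo has no reports. Under Hiro: Benno (1). So Sam's organization is 3 direct reports plus everyone under them: 3 + 1 + 2 = 6.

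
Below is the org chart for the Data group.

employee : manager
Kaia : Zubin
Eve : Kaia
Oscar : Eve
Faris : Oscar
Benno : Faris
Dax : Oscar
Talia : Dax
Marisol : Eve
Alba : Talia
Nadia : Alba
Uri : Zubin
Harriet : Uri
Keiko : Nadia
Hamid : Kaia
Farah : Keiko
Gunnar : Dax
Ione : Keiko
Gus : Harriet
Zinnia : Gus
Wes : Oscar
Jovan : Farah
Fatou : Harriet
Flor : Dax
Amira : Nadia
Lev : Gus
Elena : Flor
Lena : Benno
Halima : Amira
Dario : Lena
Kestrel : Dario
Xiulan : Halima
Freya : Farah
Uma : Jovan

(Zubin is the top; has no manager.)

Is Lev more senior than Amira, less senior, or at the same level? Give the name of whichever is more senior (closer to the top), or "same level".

Lev is 4 levels below Zubin; Amira is 8. Lev is higher.

Lev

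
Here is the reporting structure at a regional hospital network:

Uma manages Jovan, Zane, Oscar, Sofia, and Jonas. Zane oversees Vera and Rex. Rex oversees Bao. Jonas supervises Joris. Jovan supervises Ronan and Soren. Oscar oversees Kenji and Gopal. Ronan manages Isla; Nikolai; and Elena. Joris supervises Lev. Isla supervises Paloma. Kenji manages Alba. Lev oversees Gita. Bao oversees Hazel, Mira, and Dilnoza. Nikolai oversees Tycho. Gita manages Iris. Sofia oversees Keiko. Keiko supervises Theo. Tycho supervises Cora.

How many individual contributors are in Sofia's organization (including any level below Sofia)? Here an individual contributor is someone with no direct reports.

The only person in Sofia's organization with no one reporting to them is Theo. That is 1.

1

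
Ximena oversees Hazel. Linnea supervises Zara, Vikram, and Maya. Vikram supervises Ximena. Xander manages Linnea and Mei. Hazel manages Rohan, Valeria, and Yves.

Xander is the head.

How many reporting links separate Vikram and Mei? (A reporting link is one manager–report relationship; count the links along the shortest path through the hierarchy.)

Vikram is 2 levels below Xander, and Mei is 1 level below Xander (their lowest common manager). The shortest path runs up from Vikram to Xander and back down to Mei: 2 + 1 = 3 links.

3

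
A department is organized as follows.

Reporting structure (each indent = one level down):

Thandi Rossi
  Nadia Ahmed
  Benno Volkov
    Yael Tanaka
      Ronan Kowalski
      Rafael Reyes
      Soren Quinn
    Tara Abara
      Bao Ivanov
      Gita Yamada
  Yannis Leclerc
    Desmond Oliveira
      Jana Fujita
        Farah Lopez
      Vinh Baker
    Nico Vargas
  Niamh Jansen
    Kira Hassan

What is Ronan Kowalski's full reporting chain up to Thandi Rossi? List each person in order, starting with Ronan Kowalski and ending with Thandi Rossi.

Ronan Kowalski -> Yael Tanaka -> Benno Volkov -> Thandi Rossi

Ronan Kowalski reports to Yael Tanaka. Yael Tanaka reports to Benno Volkov. Benno Volkov reports to Thandi Rossi. Thandi Rossi is at the top.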